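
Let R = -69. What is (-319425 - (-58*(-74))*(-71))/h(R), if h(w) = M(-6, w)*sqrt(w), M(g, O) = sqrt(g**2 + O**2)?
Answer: 14693*I*sqrt(36777)/110331 ≈ 25.539*I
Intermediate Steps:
M(g, O) = sqrt(O**2 + g**2)
h(w) = sqrt(w)*sqrt(36 + w**2) (h(w) = sqrt(w**2 + (-6)**2)*sqrt(w) = sqrt(w**2 + 36)*sqrt(w) = sqrt(36 + w**2)*sqrt(w) = sqrt(w)*sqrt(36 + w**2))
(-319425 - (-58*(-74))*(-71))/h(R) = (-319425 - (-58*(-74))*(-71))/((sqrt(-69)*sqrt(36 + (-69)**2))) = (-319425 - 4292*(-71))/(((I*sqrt(69))*sqrt(36 + 4761))) = (-319425 - 1*(-304732))/(((I*sqrt(69))*sqrt(4797))) = (-319425 + 304732)/(((I*sqrt(69))*(3*sqrt(533)))) = -14693*(-I*sqrt(36777)/110331) = -(-14693)*I*sqrt(36777)/110331 = 14693*I*sqrt(36777)/110331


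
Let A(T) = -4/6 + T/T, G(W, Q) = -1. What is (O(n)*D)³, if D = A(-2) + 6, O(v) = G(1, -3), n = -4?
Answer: -6859/27 ≈ -254.04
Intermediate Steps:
O(v) = -1
A(T) = ⅓ (A(T) = -4*⅙ + 1 = -⅔ + 1 = ⅓)
D = 19/3 (D = ⅓ + 6 = 19/3 ≈ 6.3333)
(O(n)*D)³ = (-1*19/3)³ = (-19/3)³ = -6859/27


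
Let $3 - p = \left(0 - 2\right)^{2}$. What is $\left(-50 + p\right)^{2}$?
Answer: $2601$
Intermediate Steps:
$p = -1$ ($p = 3 - \left(0 - 2\right)^{2} = 3 - \left(-2\right)^{2} = 3 - 4 = -1$)
$\left(-50 + p\right)^{2} = \left(-50 - 1\right)^{2} = \left(-51\right)^{2} = 2601$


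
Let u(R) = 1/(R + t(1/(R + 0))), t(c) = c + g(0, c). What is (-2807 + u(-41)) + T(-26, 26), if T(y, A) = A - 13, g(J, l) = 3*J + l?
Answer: -4702343/1683 ≈ -2794.0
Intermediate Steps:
g(J, l) = l + 3*J
t(c) = 2*c (t(c) = c + (c + 3*0) = c + (c + 0) = c + c = 2*c)
T(y, A) = -13 + A
u(R) = 1/(R + 2/R) (u(R) = 1/(R + 2/(R + 0)) = 1/(R + 2/R))
(-2807 + u(-41)) + T(-26, 26) = (-2807 - 41/(2 + (-41)**2)) + (-13 + 26) = (-2807 - 41/(2 + 1681)) + 13 = (-2807 - 41/1683) + 13 = -4724222/1683 + 13 = -4702343/1683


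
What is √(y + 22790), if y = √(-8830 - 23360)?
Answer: √(22790 + I*√32190) ≈ 150.96 + 0.5942*I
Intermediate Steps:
y = I*√32190 (y = √(-32190) = I*√32190 ≈ 179.42*I)
√(y + 22790) = √(I*√32190 + 22790) = √(22790 + I*√32190)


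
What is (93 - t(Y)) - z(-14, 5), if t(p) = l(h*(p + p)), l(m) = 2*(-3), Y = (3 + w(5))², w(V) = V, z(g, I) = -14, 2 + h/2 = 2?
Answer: 113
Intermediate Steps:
h = 0 (h = -4 + 2*2 = -4 + 4 = 0)
Y = 64 (Y = (3 + 5)² = 8² = 64)
l(m) = -6
t(p) = -6
(93 - t(Y)) - z(-14, 5) = (93 - 1*(-6)) - 1*(-14) = (93 + 6) + 14 = 99 + 14 = 113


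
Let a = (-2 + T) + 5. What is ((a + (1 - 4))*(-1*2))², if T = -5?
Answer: 100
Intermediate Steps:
a = -2 (a = (-2 - 5) + 5 = -7 + 5 = -2)
((a + (1 - 4))*(-1*2))² = ((-2 + (1 - 4))*(-1*2))² = ((-2 - 3)*(-2))² = (-5*(-2))² = 10² = 100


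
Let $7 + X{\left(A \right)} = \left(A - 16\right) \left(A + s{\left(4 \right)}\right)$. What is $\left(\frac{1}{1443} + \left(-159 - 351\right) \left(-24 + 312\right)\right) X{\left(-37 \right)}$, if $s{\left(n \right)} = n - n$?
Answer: $- \frac{414146077406}{1443} \approx -2.87 \cdot 10^{8}$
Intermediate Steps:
$s{\left(n \right)} = 0$
$X{\left(A \right)} = -7 + A \left(-16 + A\right)$ ($X{\left(A \right)} = -7 + \left(A - 16\right) \left(A + 0\right) = -7 + \left(-16 + A\right) A = -7 + A \left(-16 + A\right)$)
$\left(\frac{1}{1443} + \left(-159 - 351\right) \left(-24 + 312\right)\right) X{\left(-37 \right)} = \left(\frac{1}{1443} + \left(-159 - 351\right) \left(-24 + 312\right)\right) \left(-7 + \left(-37\right)^{2} - -592\right) = \left(\frac{1}{1443} - 146880\right) \left(-7 + 1369 + 592\right) = \left(\frac{1}{1443} - 146880\right) 1954 = \left(- \frac{211947839}{1443}\right) 1954 = - \frac{414146077406}{1443}$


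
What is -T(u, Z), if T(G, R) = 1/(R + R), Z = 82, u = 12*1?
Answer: -1/164 ≈ -0.0060976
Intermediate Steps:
u = 12
T(G, R) = 1/(2*R)
-T(u, Z) = -1/(2*82) = -1*1/164 = -1/164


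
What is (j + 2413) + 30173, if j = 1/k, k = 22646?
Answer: 737942557/22646 ≈ 32586.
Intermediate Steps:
j = 1/22646 ≈ 4.4158e-5
(j + 2413) + 30173 = (1/22646 + 2413) + 30173 = 54644799/22646 + 30173 = 737942557/22646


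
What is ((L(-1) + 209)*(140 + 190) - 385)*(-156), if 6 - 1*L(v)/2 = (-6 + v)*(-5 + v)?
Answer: -6992700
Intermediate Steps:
L(v) = 12 - 2*(-6 + v)*(-5 + v)
((L(-1) + 209)*(140 + 190) - 385)*(-156) = (((-48 - 2*(-1)² + 22*(-1)) + 209)*(140 + 190) - 385)*(-156) = (((-48 - 2*1 - 22) + 209)*330 - 385)*(-156) = (((-48 - 2 - 22) + 209)*330 - 385)*(-156) = ((-72 + 209)*330 - 385)*(-156) = (137*330 - 385)*(-156) = (45210 - 385)*(-156) = 44825*(-156) = -6992700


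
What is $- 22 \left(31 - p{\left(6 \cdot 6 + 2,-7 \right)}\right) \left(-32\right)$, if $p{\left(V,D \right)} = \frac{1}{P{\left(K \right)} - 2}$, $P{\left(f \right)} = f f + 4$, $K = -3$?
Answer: $21760$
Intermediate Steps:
$P{\left(f \right)} = 4 + f^{2}$ ($P{\left(f \right)} = f^{2} + 4 = 4 + f^{2}$)
$p{\left(V,D \right)} = \frac{1}{11}$ ($p{\left(V,D \right)} = \frac{1}{\left(4 + \left(-3\right)^{2}\right) - 2} = \frac{1}{\left(4 + 9\right) - 2} = \frac{1}{13 - 2} = \frac{1}{11}$)
$- 22 \left(31 - p{\left(6 \cdot 6 + 2,-7 \right)}\right) \left(-32\right) = - 22 \left(31 - \frac{1}{11}\right) \left(-32\right) = \left(-22\right) \frac{340}{11} \left(-32\right) = \left(-680\right) \left(-32\right) = 21760$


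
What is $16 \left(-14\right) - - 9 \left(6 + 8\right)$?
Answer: $-98$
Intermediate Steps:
$16 \left(-14\right) - - 9 \left(6 + 8\right) = -224 - \left(-9\right) 14 = -224 - -126 = -224 + 126 = -98$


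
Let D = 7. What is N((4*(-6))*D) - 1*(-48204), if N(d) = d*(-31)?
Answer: 53412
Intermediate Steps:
N(d) = -31*d
N((4*(-6))*D) - 1*(-48204) = -31*4*(-6)*7 - 1*(-48204) = -(-744)*7 + 48204 = -31*(-168) + 48204 = 5208 + 48204 = 53412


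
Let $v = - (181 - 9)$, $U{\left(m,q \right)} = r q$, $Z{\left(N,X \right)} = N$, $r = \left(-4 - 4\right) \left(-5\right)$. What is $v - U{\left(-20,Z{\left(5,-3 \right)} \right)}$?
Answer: $-372$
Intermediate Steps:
$r = 40$ ($r = \left(-8\right) \left(-5\right) = 40$)
$U{\left(m,q \right)} = 40 q$
$v = -172$ ($v = \left(-1\right) 172 = -172$)
$v - U{\left(-20,Z{\left(5,-3 \right)} \right)} = -172 - 40 \cdot 5 = -172 - 200 = -372$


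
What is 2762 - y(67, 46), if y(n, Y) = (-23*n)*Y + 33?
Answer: 73615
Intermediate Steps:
y(n, Y) = 33 - 23*Y*n (y(n, Y) = -23*Y*n + 33 = 33 - 23*Y*n)
2762 - y(67, 46) = 2762 - (33 - 23*46*67) = 2762 - (33 - 70886) = 2762 - 1*(-70853) = 2762 + 70853 = 73615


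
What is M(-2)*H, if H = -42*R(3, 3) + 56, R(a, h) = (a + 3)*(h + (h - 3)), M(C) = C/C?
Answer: -700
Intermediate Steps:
M(C) = 1
R(a, h) = (-3 + 2*h)*(3 + a) (R(a, h) = (3 + a)*(h + (-3 + h)) = (3 + a)*(-3 + 2*h) = (-3 + 2*h)*(3 + a))
H = -700 (H = -42*(-9 - 3*3 + 6*3 + 2*3*3) + 56 = -42*(-9 - 9 + 18 + 18) + 56 = -42*18 + 56 = -756 + 56 = -700)
M(-2)*H = 1*(-700) = -700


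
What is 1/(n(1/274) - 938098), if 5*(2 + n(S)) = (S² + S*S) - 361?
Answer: -187690/176085540217 ≈ -1.0659e-6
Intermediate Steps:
n(S) = -371/5 + 2*S²/5 (n(S) = -2 + ((S² + S*S) - 361)/5 = -2 + ((S² + S²) - 361)/5 = -2 + (2*S² - 361)/5 = -2 + (-361 + 2*S²)/5 = -2 + (-361/5 + 2*S²/5) = -371/5 + 2*S²/5)
1/(n(1/274) - 938098) = 1/((-371/5 + 2*(1/274)²/5) - 938098) = 1/((-371/5 + (⅖)*(1/75076)) - 938098) = 1/((-371/5 + 1/187690) - 938098) = 1/(-13926597/187690 - 938098) = 1/(-176085540217/187690) = -187690/176085540217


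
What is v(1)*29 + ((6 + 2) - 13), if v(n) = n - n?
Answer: -5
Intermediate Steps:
v(n) = 0
v(1)*29 + ((6 + 2) - 13) = 0*29 + ((6 + 2) - 13) = 0 + (8 - 13) = 0 - 5 = -5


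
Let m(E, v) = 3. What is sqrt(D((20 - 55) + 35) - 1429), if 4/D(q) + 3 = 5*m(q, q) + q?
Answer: I*sqrt(12858)/3 ≈ 37.798*I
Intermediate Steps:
D(q) = 4/(12 + q) (D(q) = 4/(-3 + (5*3 + q)) = 4/(-3 + (15 + q)) = 4/(12 + q))
sqrt(D((20 - 55) + 35) - 1429) = sqrt(4/(12 + ((20 - 55) + 35)) - 1429) = sqrt(4/(12 + (-35 + 35)) - 1429) = sqrt(4/(12 + 0) - 1429) = sqrt(4/12 - 1429) = sqrt(4*(1/12) - 1429) = sqrt(1/3 - 1429) = sqrt(-4286/3) = I*sqrt(12858)/3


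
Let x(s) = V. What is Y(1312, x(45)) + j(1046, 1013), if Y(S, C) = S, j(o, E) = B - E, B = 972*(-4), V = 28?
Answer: -3589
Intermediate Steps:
B = -3888
x(s) = 28
j(o, E) = -3888 - E
Y(1312, x(45)) + j(1046, 1013) = 1312 + (-3888 - 1*1013) = 1312 + (-3888 - 1013) = 1312 - 4901 = -3589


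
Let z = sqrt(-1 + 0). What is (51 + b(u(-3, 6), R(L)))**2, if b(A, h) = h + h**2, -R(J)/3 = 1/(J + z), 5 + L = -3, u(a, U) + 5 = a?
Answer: 47350515483/17850625 + 147534156*I/17850625 ≈ 2652.6 + 8.2649*I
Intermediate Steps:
u(a, U) = -5 + a
L = -8 (L = -5 - 3 = -8)
z = I (z = sqrt(-1) = I ≈ 1.0*I)
R(J) = -3/(I + J) (R(J) = -3/(J + I) = -3/(I + J))
(51 + b(u(-3, 6), R(L)))**2 = (51 + (-3/(I - 8))*(1 - 3/(I - 8)))**2 = (51 + (-3*(-8 - I)/65)*(1 - 3*(-8 - I)/65))**2 = (51 - 3*(1 - 3*(-8 - I)/65)*(-8 - I)/65)**2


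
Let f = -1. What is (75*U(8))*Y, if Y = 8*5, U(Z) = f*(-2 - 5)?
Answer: 21000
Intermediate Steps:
U(Z) = 7 (U(Z) = -(-2 - 5) = -1*(-7) = 7)
Y = 40
(75*U(8))*Y = (75*7)*40 = 525*40 = 21000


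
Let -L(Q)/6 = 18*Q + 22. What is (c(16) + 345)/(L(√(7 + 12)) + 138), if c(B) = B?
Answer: -361/36930 - 1083*√19/6155 ≈ -0.77674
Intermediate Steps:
L(Q) = -132 - 108*Q (L(Q) = -6*(18*Q + 22) = -6*(22 + 18*Q) = -132 - 108*Q)
(c(16) + 345)/(L(√(7 + 12)) + 138) = (16 + 345)/((-132 - 108*√(7 + 12)) + 138) = 361/((-132 - 108*√19) + 138) = 361/(6 - 108*√19)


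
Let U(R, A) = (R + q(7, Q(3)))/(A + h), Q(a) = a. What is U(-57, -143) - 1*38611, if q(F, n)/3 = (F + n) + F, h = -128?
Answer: -10463575/271 ≈ -38611.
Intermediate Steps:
q(F, n) = 3*n + 6*F (q(F, n) = 3*((F + n) + F) = 3*(n + 2*F) = 3*n + 6*F)
U(R, A) = (51 + R)/(-128 + A) (U(R, A) = (R + (3*3 + 6*7))/(A - 128) = (R + (9 + 42))/(-128 + A) = (R + 51)/(-128 + A) = (51 + R)/(-128 + A))
U(-57, -143) - 1*38611 = (51 - 57)/(-128 - 143) - 1*38611 = -6/(-271) - 38611 = -1/271*(-6) - 38611 = 6/271 - 38611 = -10463575/271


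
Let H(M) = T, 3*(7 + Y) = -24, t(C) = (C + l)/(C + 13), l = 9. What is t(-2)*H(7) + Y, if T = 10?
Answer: -95/11 ≈ -8.6364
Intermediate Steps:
t(C) = (9 + C)/(13 + C) (t(C) = (C + 9)/(C + 13) = (9 + C)/(13 + C))
Y = -15 (Y = -7 + (⅓)*(-24) = -7 - 8 = -15)
H(M) = 10
t(-2)*H(7) + Y = ((9 - 2)/(13 - 2))*10 - 15 = (7/11)*10 - 15 = 70/11 - 15 = -95/11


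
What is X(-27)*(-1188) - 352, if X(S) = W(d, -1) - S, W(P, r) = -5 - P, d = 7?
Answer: -18172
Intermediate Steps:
X(S) = -12 - S (X(S) = (-5 - 1*7) - S = (-5 - 7) - S = -12 - S)
X(-27)*(-1188) - 352 = (-12 - 1*(-27))*(-1188) - 352 = (-12 + 27)*(-1188) - 352 = 15*(-1188) - 352 = -17820 - 352 = -18172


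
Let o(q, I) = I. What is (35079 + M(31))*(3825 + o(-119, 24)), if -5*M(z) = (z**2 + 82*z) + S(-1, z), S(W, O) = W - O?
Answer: 661735476/5 ≈ 1.3235e+8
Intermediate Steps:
M(z) = 1/5 - 81*z/5 - z**2/5 (M(z) = -((z**2 + 82*z) + (-1 - z))/5 = -(-1 + z**2 + 81*z)/5 = 1/5 - 81*z/5 - z**2/5)
(35079 + M(31))*(3825 + o(-119, 24)) = (35079 + (1/5 - 81/5*31 - 1/5*31**2))*(3825 + 24) = (35079 + (1/5 - 2511/5 - 1/5*961))*3849 = (35079 + (1/5 - 2511/5 - 961/5))*3849 = (35079 - 3471/5)*3849 = (171924/5)*3849 = 661735476/5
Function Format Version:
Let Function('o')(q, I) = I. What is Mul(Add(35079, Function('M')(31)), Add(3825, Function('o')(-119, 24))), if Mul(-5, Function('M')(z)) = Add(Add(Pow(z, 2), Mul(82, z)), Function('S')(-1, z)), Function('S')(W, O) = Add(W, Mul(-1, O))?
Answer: Rational(661735476, 5) ≈ 1.3235e+8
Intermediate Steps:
Function('M')(z) = Add(Rational(1, 5), Mul(Rational(-81, 5), z), Mul(Rational(-1, 5), Pow(z, 2))) (Function('M')(z) = Mul(Rational(-1, 5), Add(Add(Pow(z, 2), Mul(82, z)), Add(-1, Mul(-1, z)))) = Mul(Rational(-1, 5), Add(-1, Pow(z, 2), Mul(81, z))) = Add(Rational(1, 5), Mul(Rational(-81, 5), z), Mul(Rational(-1, 5), Pow(z, 2))))
Mul(Add(35079, Function('M')(31)), Add(3825, Function('o')(-119, 24))) = Mul(Add(35079, Add(Rational(1, 5), Mul(Rational(-81, 5), 31), Mul(Rational(-1, 5), Pow(31, 2)))), Add(3825, 24)) = Mul(Add(35079, Add(Rational(1, 5), Rational(-2511, 5), Mul(Rational(-1, 5), 961))), 3849) = Mul(Add(35079, Add(Rational(1, 5), Rational(-2511, 5), Rational(-961, 5))), 3849) = Mul(Add(35079, Rational(-3471, 5)), 3849) = Mul(Rational(171924, 5), 3849) = Rational(661735476, 5)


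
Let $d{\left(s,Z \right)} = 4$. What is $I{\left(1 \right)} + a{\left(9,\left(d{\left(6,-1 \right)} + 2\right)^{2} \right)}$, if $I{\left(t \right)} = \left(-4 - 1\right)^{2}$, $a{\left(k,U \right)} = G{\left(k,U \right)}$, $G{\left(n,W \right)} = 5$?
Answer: $30$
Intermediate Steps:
$a{\left(k,U \right)} = 5$
$I{\left(t \right)} = 25$ ($I{\left(t \right)} = \left(-5\right)^{2} = 25$)
$I{\left(1 \right)} + a{\left(9,\left(d{\left(6,-1 \right)} + 2\right)^{2} \right)} = 25 + 5 = 30$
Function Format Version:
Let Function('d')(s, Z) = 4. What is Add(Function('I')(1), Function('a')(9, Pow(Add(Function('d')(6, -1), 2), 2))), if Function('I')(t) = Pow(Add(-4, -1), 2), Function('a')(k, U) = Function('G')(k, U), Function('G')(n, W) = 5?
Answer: 30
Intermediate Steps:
Function('a')(k, U) = 5
Function('I')(t) = 25 (Function('I')(t) = Pow(-5, 2) = 25)
Add(Function('I')(1), Function('a')(9, Pow(Add(Function('d')(6, -1), 2), 2))) = Add(25, 5) = 30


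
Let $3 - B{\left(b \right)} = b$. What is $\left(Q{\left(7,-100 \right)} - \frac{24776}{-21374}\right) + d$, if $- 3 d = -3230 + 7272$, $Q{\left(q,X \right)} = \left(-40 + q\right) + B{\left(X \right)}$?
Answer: $- \frac{40915420}{32061} \approx -1276.2$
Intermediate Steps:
$B{\left(b \right)} = 3 - b$
$Q{\left(q,X \right)} = -37 + q - X$ ($Q{\left(q,X \right)} = \left(-40 + q\right) - \left(-3 + X\right) = -37 + q - X$)
$d = - \frac{4042}{3}$ ($d = - \frac{-3230 + 7272}{3} = \left(- \frac{1}{3}\right) 4042 = - \frac{4042}{3} \approx -1347.3$)
$\left(Q{\left(7,-100 \right)} - \frac{24776}{-21374}\right) + d = \left(\left(-37 + 7 - -100\right) - \frac{24776}{-21374}\right) - \frac{4042}{3} = \left(\left(-37 + 7 + 100\right) - - \frac{12388}{10687}\right) - \frac{4042}{3} = \left(70 + \frac{12388}{10687}\right) - \frac{4042}{3} = \frac{760478}{10687} - \frac{4042}{3} = - \frac{40915420}{32061}$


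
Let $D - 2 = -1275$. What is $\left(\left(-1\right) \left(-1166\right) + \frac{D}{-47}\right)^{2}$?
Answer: $\frac{3144405625}{2209} \approx 1.4235 \cdot 10^{6}$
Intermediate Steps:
$D = -1273$ ($D = 2 - 1275 = -1273$)
$\left(\left(-1\right) \left(-1166\right) + \frac{D}{-47}\right)^{2} = \left(\left(-1\right) \left(-1166\right) - \frac{1273}{-47}\right)^{2} = \left(1166 - - \frac{1273}{47}\right)^{2} = \left(1166 + \frac{1273}{47}\right)^{2} = \left(\frac{56075}{47}\right)^{2} = \frac{3144405625}{2209}$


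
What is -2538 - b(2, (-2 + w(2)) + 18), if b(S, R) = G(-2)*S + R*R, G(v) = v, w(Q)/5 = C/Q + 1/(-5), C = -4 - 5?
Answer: -10361/4 ≈ -2590.3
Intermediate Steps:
C = -9
w(Q) = -1 - 45/Q (w(Q) = 5*(-9/Q + 1/(-5)) = 5*(-9/Q + 1*(-1/5)) = 5*(-9/Q - 1/5) = 5*(-1/5 - 9/Q) = -1 - 45/Q)
b(S, R) = R**2 - 2*S (b(S, R) = -2*S + R*R = -2*S + R**2 = R**2 - 2*S)
-2538 - b(2, (-2 + w(2)) + 18) = -2538 - (((-2 + (-45 - 1*2)/2) + 18)**2 - 2*2) = -2538 - (((-2 + (-45 - 2)/2) + 18)**2 - 4) = -2538 - (((-2 + (1/2)*(-47)) + 18)**2 - 4) = -2538 - (((-2 - 47/2) + 18)**2 - 4) = -2538 - ((-51/2 + 18)**2 - 4) = -2538 - ((-15/2)**2 - 4) = -2538 - (225/4 - 4) = -2538 - 1*209/4 = -2538 - 209/4 = -10361/4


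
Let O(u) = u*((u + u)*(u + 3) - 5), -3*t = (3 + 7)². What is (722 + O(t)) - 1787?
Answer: -1844255/27 ≈ -68306.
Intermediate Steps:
t = -100/3 (t = -(3 + 7)²/3 = -⅓*10² = -⅓*100 = -100/3 ≈ -33.333)
O(u) = u*(-5 + 2*u*(3 + u)) (O(u) = u*((2*u)*(3 + u) - 5) = u*(2*u*(3 + u) - 5) = u*(-5 + 2*u*(3 + u)))
(722 + O(t)) - 1787 = (722 - 100*(-5 + 2*(-100/3)² + 6*(-100/3))/3) - 1787 = (722 - 100*(-5 + 2*(10000/9) - 200)/3) - 1787 = (722 - 100*(-5 + 20000/9 - 200)/3) - 1787 = (722 - 100/3*18155/9) - 1787 = (722 - 1815500/27) - 1787 = -1796006/27 - 1787 = -1844255/27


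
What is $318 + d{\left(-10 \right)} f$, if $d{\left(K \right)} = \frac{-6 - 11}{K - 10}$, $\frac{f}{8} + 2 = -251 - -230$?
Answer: $\frac{808}{5} \approx 161.6$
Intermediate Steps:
$f = -184$ ($f = -16 + 8 \left(-251 - -230\right) = -16 + 8 \left(-251 + 230\right) = -16 + 8 \left(-21\right) = -16 - 168 = -184$)
$d{\left(K \right)} = - \frac{17}{-10 + K}$
$318 + d{\left(-10 \right)} f = 318 + - \frac{17}{-10 - 10} \left(-184\right) = 318 + - \frac{17}{-20} \left(-184\right) = 318 + \left(-17\right) \left(- \frac{1}{20}\right) \left(-184\right) = 318 + \frac{17}{20} \left(-184\right) = 318 - \frac{782}{5} = \frac{808}{5}$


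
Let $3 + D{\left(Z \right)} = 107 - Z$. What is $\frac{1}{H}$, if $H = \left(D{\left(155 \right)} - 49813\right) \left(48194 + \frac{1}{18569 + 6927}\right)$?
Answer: $- \frac{3187}{7658825084425} \approx -4.1612 \cdot 10^{-10}$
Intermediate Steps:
$D{\left(Z \right)} = 104 - Z$ ($D{\left(Z \right)} = -3 - \left(-107 + Z\right) = 104 - Z$)
$H = - \frac{7658825084425}{3187}$ ($H = \left(\left(104 - 155\right) - 49813\right) \left(48194 + \frac{1}{18569 + 6927}\right) = \left(\left(104 - 155\right) - 49813\right) \left(48194 + \frac{1}{25496}\right) = \left(-51 - 49813\right) \left(48194 + \frac{1}{25496}\right) = \left(-49864\right) \frac{1228754225}{25496} = - \frac{7658825084425}{3187} \approx -2.4031 \cdot 10^{9}$)
$\frac{1}{H} = \frac{1}{- \frac{7658825084425}{3187}} = - \frac{3187}{7658825084425}$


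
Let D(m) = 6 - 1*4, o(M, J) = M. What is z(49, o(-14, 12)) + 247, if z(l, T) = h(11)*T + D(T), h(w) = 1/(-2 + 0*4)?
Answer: 256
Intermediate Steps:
D(m) = 2 (D(m) = 6 - 4 = 2)
h(w) = -½ (h(w) = 1/(-2 + 0) = 1/(-2) = -½)
z(l, T) = 2 - T/2 (z(l, T) = -T/2 + 2 = 2 - T/2)
z(49, o(-14, 12)) + 247 = (2 - ½*(-14)) + 247 = (2 + 7) + 247 = 9 + 247 = 256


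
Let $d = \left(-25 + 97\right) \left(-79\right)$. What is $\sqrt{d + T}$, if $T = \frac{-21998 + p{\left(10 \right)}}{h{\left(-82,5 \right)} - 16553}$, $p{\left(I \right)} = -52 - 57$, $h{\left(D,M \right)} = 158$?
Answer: $\frac{i \sqrt{169838816215}}{5465} \approx 75.41 i$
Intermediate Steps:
$p{\left(I \right)} = -109$ ($p{\left(I \right)} = -52 - 57 = -109$)
$d = -5688$ ($d = 72 \left(-79\right) = -5688$)
$T = \frac{7369}{5465}$ ($T = \frac{-21998 - 109}{158 - 16553} = - \frac{22107}{-16395} = \left(-22107\right) \left(- \frac{1}{16395}\right) = \frac{7369}{5465} \approx 1.3484$)
$\sqrt{d + T} = \sqrt{-5688 + \frac{7369}{5465}} = \sqrt{- \frac{31077551}{5465}} = \frac{i \sqrt{169838816215}}{5465}$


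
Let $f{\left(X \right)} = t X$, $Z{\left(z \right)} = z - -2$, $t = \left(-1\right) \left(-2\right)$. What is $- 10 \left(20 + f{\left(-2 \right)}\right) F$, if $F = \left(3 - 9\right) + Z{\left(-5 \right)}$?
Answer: $1440$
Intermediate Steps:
$t = 2$
$Z{\left(z \right)} = 2 + z$ ($Z{\left(z \right)} = z + 2 = 2 + z$)
$F = -9$ ($F = \left(3 - 9\right) + \left(2 - 5\right) = -6 - 3 = -9$)
$f{\left(X \right)} = 2 X$
$- 10 \left(20 + f{\left(-2 \right)}\right) F = - 10 \left(20 + 2 \left(-2\right)\right) \left(-9\right) = - 10 \left(20 - 4\right) \left(-9\right) = \left(-10\right) 16 \left(-9\right) = \left(-160\right) \left(-9\right) = 1440$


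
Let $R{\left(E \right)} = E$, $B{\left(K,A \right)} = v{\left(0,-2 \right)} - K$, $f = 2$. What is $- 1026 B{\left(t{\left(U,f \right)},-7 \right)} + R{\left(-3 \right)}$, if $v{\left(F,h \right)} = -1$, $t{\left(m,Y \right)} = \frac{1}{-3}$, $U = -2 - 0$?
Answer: $681$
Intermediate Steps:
$U = -2$ ($U = -2 + 0 = -2$)
$t{\left(m,Y \right)} = - \frac{1}{3}$
$B{\left(K,A \right)} = -1 - K$
$- 1026 B{\left(t{\left(U,f \right)},-7 \right)} + R{\left(-3 \right)} = - 1026 \left(-1 - - \frac{1}{3}\right) - 3 = - 1026 \left(-1 + \frac{1}{3}\right) - 3 = \left(-1026\right) \left(- \frac{2}{3}\right) - 3 = 684 - 3 = 681$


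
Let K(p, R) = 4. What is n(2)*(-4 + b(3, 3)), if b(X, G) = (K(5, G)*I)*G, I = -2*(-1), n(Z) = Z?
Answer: 40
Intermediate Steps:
I = 2
b(X, G) = 8*G (b(X, G) = (4*2)*G = 8*G)
n(2)*(-4 + b(3, 3)) = 2*(-4 + 8*3) = 2*(-4 + 24) = 2*20 = 40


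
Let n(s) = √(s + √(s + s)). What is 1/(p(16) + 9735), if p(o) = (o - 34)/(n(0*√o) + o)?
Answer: 8/77871 ≈ 0.00010273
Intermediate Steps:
n(s) = √(s + √2*√s) (n(s) = √(s + √(2*s)) = √(s + √2*√s))
p(o) = (-34 + o)/o (p(o) = (o - 34)/(√(0*√o + √2*√(0*√o)) + o) = (-34 + o)/(√(0 + √2*√0) + o) = (-34 + o)/(√(0 + √2*0) + o) = (-34 + o)/(√(0 + 0) + o) = (-34 + o)/(√0 + o) = (-34 + o)/(0 + o) = (-34 + o)/o)
1/(p(16) + 9735) = 1/((-34 + 16)/16 + 9735) = 1/((1/16)*(-18) + 9735) = 1/(-9/8 + 9735) = 1/(77871/8) = 8/77871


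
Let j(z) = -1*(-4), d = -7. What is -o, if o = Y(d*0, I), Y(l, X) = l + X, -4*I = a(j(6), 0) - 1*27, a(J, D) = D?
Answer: -27/4 ≈ -6.7500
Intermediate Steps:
j(z) = 4
I = 27/4 (I = -(0 - 1*27)/4 = -(0 - 27)/4 = -1/4*(-27) = 27/4 ≈ 6.7500)
Y(l, X) = X + l
o = 27/4 (o = 27/4 - 7*0 = 27/4 + 0 = 27/4 ≈ 6.7500)
-o = -1*27/4 = -27/4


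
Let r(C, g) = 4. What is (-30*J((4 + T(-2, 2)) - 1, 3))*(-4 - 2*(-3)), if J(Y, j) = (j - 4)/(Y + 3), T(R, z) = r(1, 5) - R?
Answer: 5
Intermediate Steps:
T(R, z) = 4 - R
J(Y, j) = (-4 + j)/(3 + Y)
(-30*J((4 + T(-2, 2)) - 1, 3))*(-4 - 2*(-3)) = (-30*(-4 + 3)/(3 + ((4 + (4 - 1*(-2))) - 1)))*(-4 - 2*(-3)) = (-30*(-1)/(3 + ((4 + (4 + 2)) - 1)))*(-4 + 6) = -30*(-1)/(3 + ((4 + 6) - 1))*2 = -30*(-1)/(3 + (10 - 1))*2 = -30*(-1)/(3 + 9)*2 = -30*(-1)/12*2 = -5*(-1)/2*2 = -30*(-1/12)*2 = (5/2)*2 = 5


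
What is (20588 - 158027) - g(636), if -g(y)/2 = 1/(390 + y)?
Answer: -70506206/513 ≈ -1.3744e+5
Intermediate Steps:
g(y) = -2/(390 + y)
(20588 - 158027) - g(636) = (20588 - 158027) - (-2)/(390 + 636) = -137439 - (-2)/1026 = -137439 - 1*(-1/513) = -137439 + 1/513 = -70506206/513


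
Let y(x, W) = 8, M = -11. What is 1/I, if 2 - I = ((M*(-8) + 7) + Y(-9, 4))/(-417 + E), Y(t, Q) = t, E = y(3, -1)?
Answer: 409/904 ≈ 0.45243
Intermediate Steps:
E = 8
I = 904/409 (I = 2 - ((-11*(-8) + 7) - 9)/(-417 + 8) = 2 - ((88 + 7) - 9)/(-409) = 2 - (95 - 9)*(-1)/409 = 2 - 86*(-1)/409 = 2 - 1*(-86/409) = 2 + 86/409 = 904/409 ≈ 2.2103)
1/I = 1/(904/409) = 409/904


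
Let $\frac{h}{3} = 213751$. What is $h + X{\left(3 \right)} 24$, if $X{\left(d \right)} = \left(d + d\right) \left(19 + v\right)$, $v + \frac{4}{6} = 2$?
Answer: $644181$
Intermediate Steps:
$v = \frac{4}{3}$ ($v = - \frac{2}{3} + 2 = \frac{4}{3} \approx 1.3333$)
$X{\left(d \right)} = \frac{122 d}{3}$ ($X{\left(d \right)} = \left(d + d\right) \left(19 + \frac{4}{3}\right) = 2 d \frac{61}{3} = \frac{122 d}{3}$)
$h = 641253$ ($h = 3 \cdot 213751 = 641253$)
$h + X{\left(3 \right)} 24 = 641253 + \frac{122}{3} \cdot 3 \cdot 24 = 641253 + 122 \cdot 24 = 641253 + 2928 = 644181$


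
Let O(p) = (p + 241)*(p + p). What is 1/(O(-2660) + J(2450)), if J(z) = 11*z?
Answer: 1/12896030 ≈ 7.7543e-8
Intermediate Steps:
O(p) = 2*p*(241 + p) (O(p) = (241 + p)*(2*p) = 2*p*(241 + p))
1/(O(-2660) + J(2450)) = 1/(2*(-2660)*(241 - 2660) + 11*2450) = 1/(2*(-2660)*(-2419) + 26950) = 1/(12869080 + 26950) = 1/12896030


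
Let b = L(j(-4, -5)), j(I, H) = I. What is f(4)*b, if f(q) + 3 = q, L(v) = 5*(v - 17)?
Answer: -105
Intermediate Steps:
L(v) = -85 + 5*v (L(v) = 5*(-17 + v) = -85 + 5*v)
b = -105 (b = -85 + 5*(-4) = -85 - 20 = -105)
f(q) = -3 + q
f(4)*b = (-3 + 4)*(-105) = 1*(-105) = -105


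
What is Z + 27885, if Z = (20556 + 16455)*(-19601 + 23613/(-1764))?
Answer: -142280350823/196 ≈ -7.2592e+8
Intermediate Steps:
Z = -142285816283/196 (Z = 37011*(-19601 + 23613*(-1/1764)) = 37011*(-19601 - 7871/588) = 37011*(-11533259/588) = -142285816283/196 ≈ -7.2595e+8)
Z + 27885 = -142285816283/196 + 27885 = -142280350823/196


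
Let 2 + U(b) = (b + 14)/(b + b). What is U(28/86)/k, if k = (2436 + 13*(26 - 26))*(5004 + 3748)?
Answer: 5/5329968 ≈ 9.3809e-7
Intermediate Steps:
U(b) = -2 + (14 + b)/(2*b) (U(b) = -2 + (b + 14)/(b + b) = -2 + (14 + b)/((2*b)) = -2 + (14 + b)*(1/(2*b)) = -2 + (14 + b)/(2*b))
k = 21319872 (k = (2436 + 13*0)*8752 = (2436 + 0)*8752 = 2436*8752 = 21319872)
U(28/86)/k = (-3/2 + 7/((28/86)))/21319872 = (-3/2 + 7/((28*(1/86))))*(1/21319872) = (-3/2 + 7/(14/43))*(1/21319872) = (-3/2 + 7*(43/14))*(1/21319872) = (-3/2 + 43/2)*(1/21319872) = 20*(1/21319872) = 5/5329968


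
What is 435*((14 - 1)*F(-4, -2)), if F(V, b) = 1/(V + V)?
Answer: -5655/8 ≈ -706.88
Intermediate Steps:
F(V, b) = 1/(2*V)
435*((14 - 1)*F(-4, -2)) = 435*((14 - 1)*((1/2)/(-4))) = 435*(13*((1/2)*(-1/4))) = 435*(13*(-1/8)) = 435*(-13/8) = -5655/8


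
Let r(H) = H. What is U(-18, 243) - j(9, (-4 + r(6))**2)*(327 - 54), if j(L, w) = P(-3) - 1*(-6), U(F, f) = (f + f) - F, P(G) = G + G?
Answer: 504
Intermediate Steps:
P(G) = 2*G
U(F, f) = -F + 2*f (U(F, f) = 2*f - F = -F + 2*f)
j(L, w) = 0 (j(L, w) = 2*(-3) - 1*(-6) = -6 + 6 = 0)
U(-18, 243) - j(9, (-4 + r(6))**2)*(327 - 54) = (-1*(-18) + 2*243) - 0*(327 - 54) = (18 + 486) - 0*273 = 504 - 1*0 = 504 + 0 = 504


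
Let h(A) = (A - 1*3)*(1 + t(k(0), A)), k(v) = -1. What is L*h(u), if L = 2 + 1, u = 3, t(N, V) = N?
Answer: 0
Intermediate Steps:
L = 3
h(A) = 0 (h(A) = (A - 1*3)*(1 - 1) = (A - 3)*0 = (-3 + A)*0 = 0)
L*h(u) = 3*0 = 0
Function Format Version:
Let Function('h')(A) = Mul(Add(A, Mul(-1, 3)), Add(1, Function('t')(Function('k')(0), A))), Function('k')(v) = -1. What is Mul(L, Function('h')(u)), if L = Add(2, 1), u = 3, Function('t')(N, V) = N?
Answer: 0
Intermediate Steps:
L = 3
Function('h')(A) = 0 (Function('h')(A) = Mul(Add(A, Mul(-1, 3)), Add(1, -1)) = Mul(Add(A, -3), 0) = Mul(Add(-3, A), 0) = 0)
Mul(L, Function('h')(u)) = Mul(3, 0) = 0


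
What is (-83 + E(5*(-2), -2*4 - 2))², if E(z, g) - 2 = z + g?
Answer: 10201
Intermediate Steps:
E(z, g) = 2 + g + z (E(z, g) = 2 + (z + g) = 2 + (g + z) = 2 + g + z)
(-83 + E(5*(-2), -2*4 - 2))² = (-83 + (2 + (-2*4 - 2) + 5*(-2)))² = (-83 + (2 + (-8 - 2) - 10))² = (-83 + (2 - 10 - 10))² = (-83 - 18)² = (-101)² = 10201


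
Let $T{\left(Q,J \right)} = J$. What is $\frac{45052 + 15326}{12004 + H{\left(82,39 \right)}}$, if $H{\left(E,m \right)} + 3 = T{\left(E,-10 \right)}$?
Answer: $\frac{20126}{3997} \approx 5.0353$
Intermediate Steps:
$H{\left(E,m \right)} = -13$ ($H{\left(E,m \right)} = -3 - 10 = -13$)
$\frac{45052 + 15326}{12004 + H{\left(82,39 \right)}} = \frac{45052 + 15326}{12004 - 13} = \frac{60378}{11991} = 60378 \cdot \frac{1}{11991} = \frac{20126}{3997}$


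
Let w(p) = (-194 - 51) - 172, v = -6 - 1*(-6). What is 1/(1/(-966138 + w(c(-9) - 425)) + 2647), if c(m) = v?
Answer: 966555/2558471084 ≈ 0.00037779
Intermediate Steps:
v = 0 (v = -6 + 6 = 0)
c(m) = 0
w(p) = -417 (w(p) = -245 - 172 = -417)
1/(1/(-966138 + w(c(-9) - 425)) + 2647) = 1/(1/(-966138 - 417) + 2647) = 1/(1/(-966555) + 2647) = 1/(-1/966555 + 2647) = 1/(2558471084/966555) = 966555/2558471084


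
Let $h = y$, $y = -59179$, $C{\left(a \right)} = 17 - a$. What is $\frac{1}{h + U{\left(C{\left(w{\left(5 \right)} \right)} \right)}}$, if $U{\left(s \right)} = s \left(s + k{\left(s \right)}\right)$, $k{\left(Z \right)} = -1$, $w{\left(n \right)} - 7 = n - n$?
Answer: $- \frac{1}{59089} \approx -1.6924 \cdot 10^{-5}$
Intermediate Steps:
$w{\left(n \right)} = 7$ ($w{\left(n \right)} = 7 + \left(n - n\right) = 7 + 0 = 7$)
$U{\left(s \right)} = s \left(-1 + s\right)$ ($U{\left(s \right)} = s \left(s - 1\right) = s \left(-1 + s\right)$)
$h = -59179$
$\frac{1}{h + U{\left(C{\left(w{\left(5 \right)} \right)} \right)}} = \frac{1}{-59179 + \left(17 - 7\right) \left(-1 + \left(17 - 7\right)\right)} = \frac{1}{-59179 + 10 \left(-1 + 10\right)} = \frac{1}{-59179 + 10 \cdot 9} = \frac{1}{-59179 + 90} = \frac{1}{-59089} = - \frac{1}{59089}$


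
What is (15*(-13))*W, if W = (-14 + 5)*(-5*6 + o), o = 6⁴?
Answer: 2221830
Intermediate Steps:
o = 1296
W = -11394 (W = (-14 + 5)*(-5*6 + 1296) = -9*(-30 + 1296) = -9*1266 = -11394)
(15*(-13))*W = (15*(-13))*(-11394) = -195*(-11394) = 2221830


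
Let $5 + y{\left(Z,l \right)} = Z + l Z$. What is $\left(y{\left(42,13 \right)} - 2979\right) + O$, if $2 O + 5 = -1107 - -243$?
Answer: $- \frac{5661}{2} \approx -2830.5$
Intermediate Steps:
$y{\left(Z,l \right)} = -5 + Z + Z l$ ($y{\left(Z,l \right)} = -5 + \left(Z + l Z\right) = -5 + \left(Z + Z l\right) = -5 + Z + Z l$)
$O = - \frac{869}{2}$ ($O = - \frac{5}{2} + \frac{-1107 - -243}{2} = - \frac{5}{2} + \frac{-1107 + 243}{2} = - \frac{5}{2} + \frac{1}{2} \left(-864\right) = - \frac{5}{2} - 432 = - \frac{869}{2} \approx -434.5$)
$\left(y{\left(42,13 \right)} - 2979\right) + O = \left(\left(-5 + 42 + 42 \cdot 13\right) - 2979\right) - \frac{869}{2} = \left(\left(-5 + 42 + 546\right) - 2979\right) - \frac{869}{2} = \left(583 - 2979\right) - \frac{869}{2} = -2396 - \frac{869}{2} = - \frac{5661}{2}$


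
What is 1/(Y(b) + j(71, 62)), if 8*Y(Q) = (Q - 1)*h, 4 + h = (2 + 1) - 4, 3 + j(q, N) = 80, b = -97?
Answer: 4/553 ≈ 0.0072333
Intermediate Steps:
j(q, N) = 77 (j(q, N) = -3 + 80 = 77)
h = -5 (h = -4 + ((2 + 1) - 4) = -4 + (3 - 4) = -4 - 1 = -5)
Y(Q) = 5/8 - 5*Q/8 (Y(Q) = ((Q - 1)*(-5))/8 = ((-1 + Q)*(-5))/8 = (5 - 5*Q)/8 = 5/8 - 5*Q/8)
1/(Y(b) + j(71, 62)) = 1/((5/8 - 5/8*(-97)) + 77) = 1/((5/8 + 485/8) + 77) = 1/(245/4 + 77) = 1/(553/4) = 4/553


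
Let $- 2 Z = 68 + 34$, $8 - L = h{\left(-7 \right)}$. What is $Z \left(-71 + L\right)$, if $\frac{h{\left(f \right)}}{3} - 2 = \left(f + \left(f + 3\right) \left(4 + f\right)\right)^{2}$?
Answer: $7344$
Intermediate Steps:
$h{\left(f \right)} = 6 + 3 \left(f + \left(3 + f\right) \left(4 + f\right)\right)^{2}$ ($h{\left(f \right)} = 6 + 3 \left(f + \left(f + 3\right) \left(4 + f\right)\right)^{2} = 6 + 3 \left(f + \left(3 + f\right) \left(4 + f\right)\right)^{2}$)
$L = -73$ ($L = 8 - \left(6 + 3 \left(12 + \left(-7\right)^{2} + 8 \left(-7\right)\right)^{2}\right) = 8 - \left(6 + 3 \left(12 + 49 - 56\right)^{2}\right) = 8 - \left(6 + 3 \cdot 5^{2}\right) = 8 - \left(6 + 3 \cdot 25\right) = 8 - \left(6 + 75\right) = 8 - 81 = -73$)
$Z = -51$ ($Z = - \frac{68 + 34}{2} = \left(- \frac{1}{2}\right) 102 = -51$)
$Z \left(-71 + L\right) = - 51 \left(-71 - 73\right) = \left(-51\right) \left(-144\right) = 7344$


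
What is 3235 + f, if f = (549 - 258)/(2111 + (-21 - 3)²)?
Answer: 8692736/2687 ≈ 3235.1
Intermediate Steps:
f = 291/2687 (f = 291/(2111 + (-24)²) = 291/(2111 + 576) = 291/2687 ≈ 0.10830)
3235 + f = 3235 + 291/2687 = 8692736/2687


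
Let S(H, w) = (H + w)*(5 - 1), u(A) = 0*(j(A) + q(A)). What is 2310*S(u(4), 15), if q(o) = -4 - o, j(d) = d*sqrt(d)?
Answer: 138600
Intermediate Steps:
j(d) = d**(3/2)
u(A) = 0 (u(A) = 0*(A**(3/2) + (-4 - A)) = 0*(-4 + A**(3/2) - A) = 0)
S(H, w) = 4*H + 4*w (S(H, w) = (H + w)*4 = 4*H + 4*w)
2310*S(u(4), 15) = 2310*(4*0 + 4*15) = 2310*(0 + 60) = 2310*60 = 138600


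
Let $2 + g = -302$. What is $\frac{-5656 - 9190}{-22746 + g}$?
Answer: $\frac{7423}{11525} \approx 0.64408$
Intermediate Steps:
$g = -304$ ($g = -2 - 302 = -304$)
$\frac{-5656 - 9190}{-22746 + g} = \frac{-5656 - 9190}{-22746 - 304} = - \frac{14846}{-23050} = \left(-14846\right) \left(- \frac{1}{23050}\right) = \frac{7423}{11525}$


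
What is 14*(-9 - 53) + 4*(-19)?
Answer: -944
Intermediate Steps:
14*(-9 - 53) + 4*(-19) = 14*(-62) - 76 = -868 - 76 = -944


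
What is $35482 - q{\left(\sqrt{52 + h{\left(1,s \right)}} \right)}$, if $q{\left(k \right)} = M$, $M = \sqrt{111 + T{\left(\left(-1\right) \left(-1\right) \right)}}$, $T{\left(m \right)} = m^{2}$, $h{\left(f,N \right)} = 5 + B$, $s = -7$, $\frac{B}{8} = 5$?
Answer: $35482 - 4 \sqrt{7} \approx 35471.0$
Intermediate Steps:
$B = 40$ ($B = 8 \cdot 5 = 40$)
$h{\left(f,N \right)} = 45$ ($h{\left(f,N \right)} = 5 + 40 = 45$)
$M = 4 \sqrt{7}$ ($M = \sqrt{111 + \left(\left(-1\right) \left(-1\right)\right)^{2}} = \sqrt{111 + 1^{2}} = \sqrt{111 + 1} = \sqrt{112} = 4 \sqrt{7} \approx 10.583$)
$q{\left(k \right)} = 4 \sqrt{7}$
$35482 - q{\left(\sqrt{52 + h{\left(1,s \right)}} \right)} = 35482 - 4 \sqrt{7}$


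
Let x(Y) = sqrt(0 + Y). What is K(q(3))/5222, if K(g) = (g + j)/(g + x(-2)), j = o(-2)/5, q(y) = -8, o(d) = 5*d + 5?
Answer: 6/28721 + 3*I*sqrt(2)/114884 ≈ 0.00020891 + 3.693e-5*I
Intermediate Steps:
o(d) = 5 + 5*d
x(Y) = sqrt(Y)
j = -1 (j = (5 + 5*(-2))/5 = (5 - 10)*(1/5) = -5*1/5 = -1)
K(g) = (-1 + g)/(g + I*sqrt(2)) (K(g) = (g - 1)/(g + sqrt(-2)) = (-1 + g)/(g + I*sqrt(2)))
K(q(3))/5222 = ((-1 - 8)/(-8 + I*sqrt(2)))/5222 = (-9/(-8 + I*sqrt(2)))*(1/5222) = -9/(-8 + I*sqrt(2))*(1/5222) = -9/(5222*(-8 + I*sqrt(2)))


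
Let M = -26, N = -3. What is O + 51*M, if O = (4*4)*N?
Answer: -1374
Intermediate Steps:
O = -48 (O = (4*4)*(-3) = 16*(-3) = -48)
O + 51*M = -48 + 51*(-26) = -48 - 1326 = -1374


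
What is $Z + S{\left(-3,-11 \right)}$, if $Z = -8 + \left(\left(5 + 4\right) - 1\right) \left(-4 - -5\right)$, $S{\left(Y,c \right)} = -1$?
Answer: $-1$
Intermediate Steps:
$Z = 0$ ($Z = -8 + \left(9 - 1\right) \left(-4 + 5\right) = -8 + 8 \cdot 1 = -8 + 8 = 0$)
$Z + S{\left(-3,-11 \right)} = 0 - 1 = -1$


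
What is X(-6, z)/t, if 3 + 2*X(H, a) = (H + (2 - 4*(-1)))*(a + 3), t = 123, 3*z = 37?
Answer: -1/82 ≈ -0.012195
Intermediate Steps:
z = 37/3 (z = (⅓)*37 = 37/3 ≈ 12.333)
X(H, a) = -3/2 + (3 + a)*(6 + H)/2 (X(H, a) = -3/2 + ((H + (2 - 4*(-1)))*(a + 3))/2 = -3/2 + ((H + (2 + 4))*(3 + a))/2 = -3/2 + ((H + 6)*(3 + a))/2 = -3/2 + ((6 + H)*(3 + a))/2 = -3/2 + ((3 + a)*(6 + H))/2 = -3/2 + (3 + a)*(6 + H)/2)
X(-6, z)/t = (15/2 + 3*(37/3) + (3/2)*(-6) + (½)*(-6)*(37/3))/123 = (15/2 + 37 - 9 - 37)/123 = (1/123)*(-3/2) = -1/82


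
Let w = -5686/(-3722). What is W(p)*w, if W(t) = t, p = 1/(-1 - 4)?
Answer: -2843/9305 ≈ -0.30553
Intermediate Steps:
w = 2843/1861 (w = -5686*(-1/3722) = 2843/1861 ≈ 1.5277)
p = -1/5 (p = 1/(-5) = -1/5 ≈ -0.20000)
W(p)*w = -1/5*2843/1861 = -2843/9305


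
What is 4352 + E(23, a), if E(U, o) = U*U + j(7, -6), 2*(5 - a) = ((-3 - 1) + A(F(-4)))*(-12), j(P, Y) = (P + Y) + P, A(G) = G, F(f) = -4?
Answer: 4889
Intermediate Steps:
j(P, Y) = Y + 2*P
a = -43 (a = 5 - ((-3 - 1) - 4)*(-12)/2 = 5 - (-4 - 4)*(-12)/2 = 5 - (-4)*(-12) = 5 - 1/2*96 = 5 - 48 = -43)
E(U, o) = 8 + U**2 (E(U, o) = U*U + (-6 + 2*7) = U**2 + (-6 + 14) = U**2 + 8 = 8 + U**2)
4352 + E(23, a) = 4352 + (8 + 23**2) = 4352 + (8 + 529) = 4352 + 537 = 4889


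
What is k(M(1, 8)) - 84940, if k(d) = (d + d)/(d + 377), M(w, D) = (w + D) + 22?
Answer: -17327729/204 ≈ -84940.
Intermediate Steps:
M(w, D) = 22 + D + w (M(w, D) = (D + w) + 22 = 22 + D + w)
k(d) = 2*d/(377 + d) (k(d) = (2*d)/(377 + d) = 2*d/(377 + d))
k(M(1, 8)) - 84940 = 2*(22 + 8 + 1)/(377 + (22 + 8 + 1)) - 84940 = 2*31/(377 + 31) - 84940 = 2*31/408 - 84940 = 2*31*(1/408) - 84940 = 31/204 - 84940 = -17327729/204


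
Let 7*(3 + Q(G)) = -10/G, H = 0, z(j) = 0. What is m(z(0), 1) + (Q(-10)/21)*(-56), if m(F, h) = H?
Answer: 160/21 ≈ 7.6190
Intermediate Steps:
m(F, h) = 0
Q(G) = -3 - 10/(7*G) (Q(G) = -3 + (-10/G)/7 = -3 - 10/(7*G))
m(z(0), 1) + (Q(-10)/21)*(-56) = 0 + ((-3 - 10/7/(-10))/21)*(-56) = 0 + ((-3 - 10/7*(-⅒))*(1/21))*(-56) = 0 + ((-3 + ⅐)*(1/21))*(-56) = 0 - 20/7*1/21*(-56) = 0 - 20/147*(-56) = 0 + 160/21 = 160/21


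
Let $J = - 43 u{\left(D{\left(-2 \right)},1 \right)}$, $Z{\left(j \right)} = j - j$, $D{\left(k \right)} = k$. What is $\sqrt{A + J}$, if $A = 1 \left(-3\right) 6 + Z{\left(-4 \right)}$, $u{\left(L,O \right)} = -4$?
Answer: $\sqrt{154} \approx 12.41$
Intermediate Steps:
$Z{\left(j \right)} = 0$
$J = 172$ ($J = \left(-43\right) \left(-4\right) = 172$)
$A = -18$ ($A = 1 \left(-3\right) 6 + 0 = \left(-3\right) 6 + 0 = -18 + 0 = -18$)
$\sqrt{A + J} = \sqrt{-18 + 172} = \sqrt{154}$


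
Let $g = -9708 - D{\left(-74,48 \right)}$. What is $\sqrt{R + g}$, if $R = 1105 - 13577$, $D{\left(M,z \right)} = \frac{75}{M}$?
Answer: $\frac{i \sqrt{121452130}}{74} \approx 148.93 i$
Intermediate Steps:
$g = - \frac{718317}{74}$ ($g = -9708 - \frac{75}{-74} = -9708 - 75 \left(- \frac{1}{74}\right) = -9708 - - \frac{75}{74} = -9708 + \frac{75}{74} = - \frac{718317}{74} \approx -9707.0$)
$R = -12472$
$\sqrt{R + g} = \sqrt{-12472 - \frac{718317}{74}} = \sqrt{- \frac{1641245}{74}} = \frac{i \sqrt{121452130}}{74}$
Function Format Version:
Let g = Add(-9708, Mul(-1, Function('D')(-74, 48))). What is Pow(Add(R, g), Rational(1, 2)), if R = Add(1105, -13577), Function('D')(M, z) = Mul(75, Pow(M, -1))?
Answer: Mul(Rational(1, 74), I, Pow(121452130, Rational(1, 2))) ≈ Mul(148.93, I)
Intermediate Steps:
g = Rational(-718317, 74) (g = Add(-9708, Mul(-1, Mul(75, Pow(-74, -1)))) = Add(-9708, Mul(-1, Mul(75, Rational(-1, 74)))) = Add(-9708, Mul(-1, Rational(-75, 74))) = Add(-9708, Rational(75, 74)) = Rational(-718317, 74) ≈ -9707.0)
R = -12472
Pow(Add(R, g), Rational(1, 2)) = Pow(Add(-12472, Rational(-718317, 74)), Rational(1, 2)) = Pow(Rational(-1641245, 74), Rational(1, 2)) = Mul(Rational(1, 74), I, Pow(121452130, Rational(1, 2)))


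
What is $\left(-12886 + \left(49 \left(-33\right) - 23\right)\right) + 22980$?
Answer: $8454$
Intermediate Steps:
$\left(-12886 + \left(49 \left(-33\right) - 23\right)\right) + 22980 = \left(-12886 - 1640\right) + 22980 = -14526 + 22980 = 8454$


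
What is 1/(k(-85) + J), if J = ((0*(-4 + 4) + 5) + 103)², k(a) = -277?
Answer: 1/11387 ≈ 8.7819e-5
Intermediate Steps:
J = 11664 (J = ((0*0 + 5) + 103)² = ((0 + 5) + 103)² = (5 + 103)² = 108² = 11664)
1/(k(-85) + J) = 1/(-277 + 11664) = 1/11387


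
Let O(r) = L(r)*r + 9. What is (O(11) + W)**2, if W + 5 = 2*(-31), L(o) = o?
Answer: 3969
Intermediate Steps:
O(r) = 9 + r**2 (O(r) = r*r + 9 = r**2 + 9 = 9 + r**2)
W = -67 (W = -5 + 2*(-31) = -5 - 62 = -67)
(O(11) + W)**2 = ((9 + 11**2) - 67)**2 = ((9 + 121) - 67)**2 = (130 - 67)**2 = 63**2 = 3969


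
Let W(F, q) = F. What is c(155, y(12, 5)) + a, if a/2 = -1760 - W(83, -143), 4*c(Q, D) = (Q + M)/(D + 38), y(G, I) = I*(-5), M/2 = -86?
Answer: -191689/52 ≈ -3686.3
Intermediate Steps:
M = -172 (M = 2*(-86) = -172)
y(G, I) = -5*I
c(Q, D) = (-172 + Q)/(4*(38 + D)) (c(Q, D) = ((Q - 172)/(D + 38))/4 = ((-172 + Q)/(38 + D))/4 = (-172 + Q)/(4*(38 + D)))
a = -3686 (a = 2*(-1760 - 1*83) = 2*(-1760 - 83) = 2*(-1843) = -3686)
c(155, y(12, 5)) + a = (-172 + 155)/(4*(38 - 5*5)) - 3686 = (1/4)*(-17)/(38 - 25) - 3686 = (1/4)*(-17)/13 - 3686 = (1/4)*(1/13)*(-17) - 3686 = -17/52 - 3686 = -191689/52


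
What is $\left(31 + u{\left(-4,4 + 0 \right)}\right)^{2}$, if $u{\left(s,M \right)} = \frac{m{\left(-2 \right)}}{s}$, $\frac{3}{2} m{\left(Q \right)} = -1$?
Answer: $\frac{34969}{36} \approx 971.36$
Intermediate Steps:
$m{\left(Q \right)} = - \frac{2}{3}$ ($m{\left(Q \right)} = \frac{2}{3} \left(-1\right) = - \frac{2}{3}$)
$u{\left(s,M \right)} = - \frac{2}{3 s}$
$\left(31 + u{\left(-4,4 + 0 \right)}\right)^{2} = \left(31 - \frac{2}{3 \left(-4\right)}\right)^{2} = \left(31 - - \frac{1}{6}\right)^{2} = \left(31 + \frac{1}{6}\right)^{2} = \left(\frac{187}{6}\right)^{2} = \frac{34969}{36}$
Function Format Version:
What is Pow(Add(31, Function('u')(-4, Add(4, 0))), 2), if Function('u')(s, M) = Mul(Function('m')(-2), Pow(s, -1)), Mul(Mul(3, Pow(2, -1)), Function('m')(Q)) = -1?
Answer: Rational(34969, 36) ≈ 971.36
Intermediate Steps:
Function('m')(Q) = Rational(-2, 3) (Function('m')(Q) = Mul(Rational(2, 3), -1) = Rational(-2, 3))
Function('u')(s, M) = Mul(Rational(-2, 3), Pow(s, -1))
Pow(Add(31, Function('u')(-4, Add(4, 0))), 2) = Pow(Add(31, Mul(Rational(-2, 3), Pow(-4, -1))), 2) = Pow(Add(31, Mul(Rational(-2, 3), Rational(-1, 4))), 2) = Pow(Add(31, Rational(1, 6)), 2) = Pow(Rational(187, 6), 2) = Rational(34969, 36)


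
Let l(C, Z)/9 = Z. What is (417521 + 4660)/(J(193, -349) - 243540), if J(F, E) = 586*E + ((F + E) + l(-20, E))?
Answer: -422181/451351 ≈ -0.93537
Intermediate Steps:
l(C, Z) = 9*Z
J(F, E) = F + 596*E (J(F, E) = 586*E + ((F + E) + 9*E) = 586*E + ((E + F) + 9*E) = 586*E + (F + 10*E) = F + 596*E)
(417521 + 4660)/(J(193, -349) - 243540) = (417521 + 4660)/((193 + 596*(-349)) - 243540) = 422181/((193 - 208004) - 243540) = 422181/(-207811 - 243540) = 422181/(-451351) = 422181*(-1/451351) = -422181/451351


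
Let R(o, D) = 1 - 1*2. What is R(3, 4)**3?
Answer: -1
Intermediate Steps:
R(o, D) = -1 (R(o, D) = 1 - 2 = -1)
R(3, 4)**3 = (-1)**3 = -1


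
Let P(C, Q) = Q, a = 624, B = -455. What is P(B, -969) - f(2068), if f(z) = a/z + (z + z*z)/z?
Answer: -1570802/517 ≈ -3038.3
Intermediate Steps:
f(z) = 624/z + (z + z**2)/z (f(z) = 624/z + (z + z*z)/z = 624/z + (z + z**2)/z)
P(B, -969) - f(2068) = -969 - (1 + 2068 + 624/2068) = -969 - (1 + 2068 + 624*(1/2068)) = -969 - (1 + 2068 + 156/517) = -969 - 1*1069829/517 = -969 - 1069829/517 = -1570802/517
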